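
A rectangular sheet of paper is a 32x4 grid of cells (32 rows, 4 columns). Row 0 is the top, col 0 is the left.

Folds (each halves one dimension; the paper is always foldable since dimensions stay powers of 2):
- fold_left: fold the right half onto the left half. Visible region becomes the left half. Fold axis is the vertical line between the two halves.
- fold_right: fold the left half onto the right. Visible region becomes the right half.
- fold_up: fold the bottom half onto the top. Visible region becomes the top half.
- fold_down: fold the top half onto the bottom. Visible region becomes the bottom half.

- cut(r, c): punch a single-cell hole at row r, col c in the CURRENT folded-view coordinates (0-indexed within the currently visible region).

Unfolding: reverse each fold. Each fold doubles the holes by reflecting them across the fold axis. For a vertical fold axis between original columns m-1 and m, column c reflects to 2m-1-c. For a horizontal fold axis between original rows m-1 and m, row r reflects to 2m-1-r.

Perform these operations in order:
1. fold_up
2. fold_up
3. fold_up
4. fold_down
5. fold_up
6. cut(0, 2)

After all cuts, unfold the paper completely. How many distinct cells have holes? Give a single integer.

Op 1 fold_up: fold axis h@16; visible region now rows[0,16) x cols[0,4) = 16x4
Op 2 fold_up: fold axis h@8; visible region now rows[0,8) x cols[0,4) = 8x4
Op 3 fold_up: fold axis h@4; visible region now rows[0,4) x cols[0,4) = 4x4
Op 4 fold_down: fold axis h@2; visible region now rows[2,4) x cols[0,4) = 2x4
Op 5 fold_up: fold axis h@3; visible region now rows[2,3) x cols[0,4) = 1x4
Op 6 cut(0, 2): punch at orig (2,2); cuts so far [(2, 2)]; region rows[2,3) x cols[0,4) = 1x4
Unfold 1 (reflect across h@3): 2 holes -> [(2, 2), (3, 2)]
Unfold 2 (reflect across h@2): 4 holes -> [(0, 2), (1, 2), (2, 2), (3, 2)]
Unfold 3 (reflect across h@4): 8 holes -> [(0, 2), (1, 2), (2, 2), (3, 2), (4, 2), (5, 2), (6, 2), (7, 2)]
Unfold 4 (reflect across h@8): 16 holes -> [(0, 2), (1, 2), (2, 2), (3, 2), (4, 2), (5, 2), (6, 2), (7, 2), (8, 2), (9, 2), (10, 2), (11, 2), (12, 2), (13, 2), (14, 2), (15, 2)]
Unfold 5 (reflect across h@16): 32 holes -> [(0, 2), (1, 2), (2, 2), (3, 2), (4, 2), (5, 2), (6, 2), (7, 2), (8, 2), (9, 2), (10, 2), (11, 2), (12, 2), (13, 2), (14, 2), (15, 2), (16, 2), (17, 2), (18, 2), (19, 2), (20, 2), (21, 2), (22, 2), (23, 2), (24, 2), (25, 2), (26, 2), (27, 2), (28, 2), (29, 2), (30, 2), (31, 2)]

Answer: 32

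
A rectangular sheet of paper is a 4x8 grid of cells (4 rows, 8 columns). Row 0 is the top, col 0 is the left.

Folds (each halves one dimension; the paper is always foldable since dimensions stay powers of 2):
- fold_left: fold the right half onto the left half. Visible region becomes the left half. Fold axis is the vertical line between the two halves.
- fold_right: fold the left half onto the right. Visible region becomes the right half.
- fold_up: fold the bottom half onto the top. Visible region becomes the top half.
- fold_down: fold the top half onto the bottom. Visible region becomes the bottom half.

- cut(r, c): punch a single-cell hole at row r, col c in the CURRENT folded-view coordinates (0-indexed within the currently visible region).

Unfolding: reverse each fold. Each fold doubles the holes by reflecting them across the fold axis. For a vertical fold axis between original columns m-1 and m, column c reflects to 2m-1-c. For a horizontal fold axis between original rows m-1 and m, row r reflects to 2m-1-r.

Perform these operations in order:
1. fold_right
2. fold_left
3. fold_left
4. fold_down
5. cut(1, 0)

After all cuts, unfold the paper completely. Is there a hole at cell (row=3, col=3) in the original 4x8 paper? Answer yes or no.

Answer: yes

Derivation:
Op 1 fold_right: fold axis v@4; visible region now rows[0,4) x cols[4,8) = 4x4
Op 2 fold_left: fold axis v@6; visible region now rows[0,4) x cols[4,6) = 4x2
Op 3 fold_left: fold axis v@5; visible region now rows[0,4) x cols[4,5) = 4x1
Op 4 fold_down: fold axis h@2; visible region now rows[2,4) x cols[4,5) = 2x1
Op 5 cut(1, 0): punch at orig (3,4); cuts so far [(3, 4)]; region rows[2,4) x cols[4,5) = 2x1
Unfold 1 (reflect across h@2): 2 holes -> [(0, 4), (3, 4)]
Unfold 2 (reflect across v@5): 4 holes -> [(0, 4), (0, 5), (3, 4), (3, 5)]
Unfold 3 (reflect across v@6): 8 holes -> [(0, 4), (0, 5), (0, 6), (0, 7), (3, 4), (3, 5), (3, 6), (3, 7)]
Unfold 4 (reflect across v@4): 16 holes -> [(0, 0), (0, 1), (0, 2), (0, 3), (0, 4), (0, 5), (0, 6), (0, 7), (3, 0), (3, 1), (3, 2), (3, 3), (3, 4), (3, 5), (3, 6), (3, 7)]
Holes: [(0, 0), (0, 1), (0, 2), (0, 3), (0, 4), (0, 5), (0, 6), (0, 7), (3, 0), (3, 1), (3, 2), (3, 3), (3, 4), (3, 5), (3, 6), (3, 7)]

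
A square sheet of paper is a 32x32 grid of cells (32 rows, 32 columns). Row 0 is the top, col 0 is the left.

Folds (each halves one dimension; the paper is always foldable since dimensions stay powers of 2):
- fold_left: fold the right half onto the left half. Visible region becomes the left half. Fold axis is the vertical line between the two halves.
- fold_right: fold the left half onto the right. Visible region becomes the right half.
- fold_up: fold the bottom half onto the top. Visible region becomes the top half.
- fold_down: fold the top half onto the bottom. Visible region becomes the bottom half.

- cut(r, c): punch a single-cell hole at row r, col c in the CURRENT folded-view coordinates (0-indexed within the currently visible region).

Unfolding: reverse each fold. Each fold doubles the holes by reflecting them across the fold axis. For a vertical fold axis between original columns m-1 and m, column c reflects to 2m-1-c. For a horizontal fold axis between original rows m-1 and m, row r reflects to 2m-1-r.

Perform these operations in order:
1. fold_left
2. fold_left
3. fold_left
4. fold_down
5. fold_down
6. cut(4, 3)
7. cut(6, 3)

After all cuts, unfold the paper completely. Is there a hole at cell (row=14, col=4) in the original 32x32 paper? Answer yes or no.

Answer: yes

Derivation:
Op 1 fold_left: fold axis v@16; visible region now rows[0,32) x cols[0,16) = 32x16
Op 2 fold_left: fold axis v@8; visible region now rows[0,32) x cols[0,8) = 32x8
Op 3 fold_left: fold axis v@4; visible region now rows[0,32) x cols[0,4) = 32x4
Op 4 fold_down: fold axis h@16; visible region now rows[16,32) x cols[0,4) = 16x4
Op 5 fold_down: fold axis h@24; visible region now rows[24,32) x cols[0,4) = 8x4
Op 6 cut(4, 3): punch at orig (28,3); cuts so far [(28, 3)]; region rows[24,32) x cols[0,4) = 8x4
Op 7 cut(6, 3): punch at orig (30,3); cuts so far [(28, 3), (30, 3)]; region rows[24,32) x cols[0,4) = 8x4
Unfold 1 (reflect across h@24): 4 holes -> [(17, 3), (19, 3), (28, 3), (30, 3)]
Unfold 2 (reflect across h@16): 8 holes -> [(1, 3), (3, 3), (12, 3), (14, 3), (17, 3), (19, 3), (28, 3), (30, 3)]
Unfold 3 (reflect across v@4): 16 holes -> [(1, 3), (1, 4), (3, 3), (3, 4), (12, 3), (12, 4), (14, 3), (14, 4), (17, 3), (17, 4), (19, 3), (19, 4), (28, 3), (28, 4), (30, 3), (30, 4)]
Unfold 4 (reflect across v@8): 32 holes -> [(1, 3), (1, 4), (1, 11), (1, 12), (3, 3), (3, 4), (3, 11), (3, 12), (12, 3), (12, 4), (12, 11), (12, 12), (14, 3), (14, 4), (14, 11), (14, 12), (17, 3), (17, 4), (17, 11), (17, 12), (19, 3), (19, 4), (19, 11), (19, 12), (28, 3), (28, 4), (28, 11), (28, 12), (30, 3), (30, 4), (30, 11), (30, 12)]
Unfold 5 (reflect across v@16): 64 holes -> [(1, 3), (1, 4), (1, 11), (1, 12), (1, 19), (1, 20), (1, 27), (1, 28), (3, 3), (3, 4), (3, 11), (3, 12), (3, 19), (3, 20), (3, 27), (3, 28), (12, 3), (12, 4), (12, 11), (12, 12), (12, 19), (12, 20), (12, 27), (12, 28), (14, 3), (14, 4), (14, 11), (14, 12), (14, 19), (14, 20), (14, 27), (14, 28), (17, 3), (17, 4), (17, 11), (17, 12), (17, 19), (17, 20), (17, 27), (17, 28), (19, 3), (19, 4), (19, 11), (19, 12), (19, 19), (19, 20), (19, 27), (19, 28), (28, 3), (28, 4), (28, 11), (28, 12), (28, 19), (28, 20), (28, 27), (28, 28), (30, 3), (30, 4), (30, 11), (30, 12), (30, 19), (30, 20), (30, 27), (30, 28)]
Holes: [(1, 3), (1, 4), (1, 11), (1, 12), (1, 19), (1, 20), (1, 27), (1, 28), (3, 3), (3, 4), (3, 11), (3, 12), (3, 19), (3, 20), (3, 27), (3, 28), (12, 3), (12, 4), (12, 11), (12, 12), (12, 19), (12, 20), (12, 27), (12, 28), (14, 3), (14, 4), (14, 11), (14, 12), (14, 19), (14, 20), (14, 27), (14, 28), (17, 3), (17, 4), (17, 11), (17, 12), (17, 19), (17, 20), (17, 27), (17, 28), (19, 3), (19, 4), (19, 11), (19, 12), (19, 19), (19, 20), (19, 27), (19, 28), (28, 3), (28, 4), (28, 11), (28, 12), (28, 19), (28, 20), (28, 27), (28, 28), (30, 3), (30, 4), (30, 11), (30, 12), (30, 19), (30, 20), (30, 27), (30, 28)]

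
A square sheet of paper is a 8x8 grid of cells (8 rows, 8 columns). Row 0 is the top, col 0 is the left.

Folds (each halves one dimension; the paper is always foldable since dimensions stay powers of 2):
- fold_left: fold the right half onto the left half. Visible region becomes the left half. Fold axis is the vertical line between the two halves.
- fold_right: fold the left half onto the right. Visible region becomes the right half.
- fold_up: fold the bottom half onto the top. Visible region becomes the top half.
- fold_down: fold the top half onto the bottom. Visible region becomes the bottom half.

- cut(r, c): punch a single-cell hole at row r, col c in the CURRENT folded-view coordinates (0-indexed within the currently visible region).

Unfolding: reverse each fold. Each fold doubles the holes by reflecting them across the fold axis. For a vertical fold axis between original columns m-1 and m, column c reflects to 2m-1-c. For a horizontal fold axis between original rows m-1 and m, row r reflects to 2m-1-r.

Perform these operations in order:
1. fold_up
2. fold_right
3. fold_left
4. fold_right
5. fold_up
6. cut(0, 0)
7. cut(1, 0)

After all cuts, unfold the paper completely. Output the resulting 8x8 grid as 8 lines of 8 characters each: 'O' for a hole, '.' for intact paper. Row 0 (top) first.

Answer: OOOOOOOO
OOOOOOOO
OOOOOOOO
OOOOOOOO
OOOOOOOO
OOOOOOOO
OOOOOOOO
OOOOOOOO

Derivation:
Op 1 fold_up: fold axis h@4; visible region now rows[0,4) x cols[0,8) = 4x8
Op 2 fold_right: fold axis v@4; visible region now rows[0,4) x cols[4,8) = 4x4
Op 3 fold_left: fold axis v@6; visible region now rows[0,4) x cols[4,6) = 4x2
Op 4 fold_right: fold axis v@5; visible region now rows[0,4) x cols[5,6) = 4x1
Op 5 fold_up: fold axis h@2; visible region now rows[0,2) x cols[5,6) = 2x1
Op 6 cut(0, 0): punch at orig (0,5); cuts so far [(0, 5)]; region rows[0,2) x cols[5,6) = 2x1
Op 7 cut(1, 0): punch at orig (1,5); cuts so far [(0, 5), (1, 5)]; region rows[0,2) x cols[5,6) = 2x1
Unfold 1 (reflect across h@2): 4 holes -> [(0, 5), (1, 5), (2, 5), (3, 5)]
Unfold 2 (reflect across v@5): 8 holes -> [(0, 4), (0, 5), (1, 4), (1, 5), (2, 4), (2, 5), (3, 4), (3, 5)]
Unfold 3 (reflect across v@6): 16 holes -> [(0, 4), (0, 5), (0, 6), (0, 7), (1, 4), (1, 5), (1, 6), (1, 7), (2, 4), (2, 5), (2, 6), (2, 7), (3, 4), (3, 5), (3, 6), (3, 7)]
Unfold 4 (reflect across v@4): 32 holes -> [(0, 0), (0, 1), (0, 2), (0, 3), (0, 4), (0, 5), (0, 6), (0, 7), (1, 0), (1, 1), (1, 2), (1, 3), (1, 4), (1, 5), (1, 6), (1, 7), (2, 0), (2, 1), (2, 2), (2, 3), (2, 4), (2, 5), (2, 6), (2, 7), (3, 0), (3, 1), (3, 2), (3, 3), (3, 4), (3, 5), (3, 6), (3, 7)]
Unfold 5 (reflect across h@4): 64 holes -> [(0, 0), (0, 1), (0, 2), (0, 3), (0, 4), (0, 5), (0, 6), (0, 7), (1, 0), (1, 1), (1, 2), (1, 3), (1, 4), (1, 5), (1, 6), (1, 7), (2, 0), (2, 1), (2, 2), (2, 3), (2, 4), (2, 5), (2, 6), (2, 7), (3, 0), (3, 1), (3, 2), (3, 3), (3, 4), (3, 5), (3, 6), (3, 7), (4, 0), (4, 1), (4, 2), (4, 3), (4, 4), (4, 5), (4, 6), (4, 7), (5, 0), (5, 1), (5, 2), (5, 3), (5, 4), (5, 5), (5, 6), (5, 7), (6, 0), (6, 1), (6, 2), (6, 3), (6, 4), (6, 5), (6, 6), (6, 7), (7, 0), (7, 1), (7, 2), (7, 3), (7, 4), (7, 5), (7, 6), (7, 7)]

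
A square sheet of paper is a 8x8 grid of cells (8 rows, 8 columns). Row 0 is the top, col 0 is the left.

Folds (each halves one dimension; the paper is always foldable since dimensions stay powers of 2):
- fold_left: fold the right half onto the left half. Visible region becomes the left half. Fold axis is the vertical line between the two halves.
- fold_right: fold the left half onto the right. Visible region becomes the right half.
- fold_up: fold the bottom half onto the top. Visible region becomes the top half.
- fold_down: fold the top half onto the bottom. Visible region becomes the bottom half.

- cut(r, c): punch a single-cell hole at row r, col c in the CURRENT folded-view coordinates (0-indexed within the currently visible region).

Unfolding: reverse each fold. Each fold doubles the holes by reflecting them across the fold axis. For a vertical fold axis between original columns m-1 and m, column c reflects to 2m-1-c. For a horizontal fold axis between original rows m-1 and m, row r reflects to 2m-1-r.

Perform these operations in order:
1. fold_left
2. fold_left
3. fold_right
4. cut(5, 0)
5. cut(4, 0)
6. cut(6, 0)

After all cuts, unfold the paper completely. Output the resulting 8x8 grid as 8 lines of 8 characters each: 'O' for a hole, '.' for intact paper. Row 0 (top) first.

Op 1 fold_left: fold axis v@4; visible region now rows[0,8) x cols[0,4) = 8x4
Op 2 fold_left: fold axis v@2; visible region now rows[0,8) x cols[0,2) = 8x2
Op 3 fold_right: fold axis v@1; visible region now rows[0,8) x cols[1,2) = 8x1
Op 4 cut(5, 0): punch at orig (5,1); cuts so far [(5, 1)]; region rows[0,8) x cols[1,2) = 8x1
Op 5 cut(4, 0): punch at orig (4,1); cuts so far [(4, 1), (5, 1)]; region rows[0,8) x cols[1,2) = 8x1
Op 6 cut(6, 0): punch at orig (6,1); cuts so far [(4, 1), (5, 1), (6, 1)]; region rows[0,8) x cols[1,2) = 8x1
Unfold 1 (reflect across v@1): 6 holes -> [(4, 0), (4, 1), (5, 0), (5, 1), (6, 0), (6, 1)]
Unfold 2 (reflect across v@2): 12 holes -> [(4, 0), (4, 1), (4, 2), (4, 3), (5, 0), (5, 1), (5, 2), (5, 3), (6, 0), (6, 1), (6, 2), (6, 3)]
Unfold 3 (reflect across v@4): 24 holes -> [(4, 0), (4, 1), (4, 2), (4, 3), (4, 4), (4, 5), (4, 6), (4, 7), (5, 0), (5, 1), (5, 2), (5, 3), (5, 4), (5, 5), (5, 6), (5, 7), (6, 0), (6, 1), (6, 2), (6, 3), (6, 4), (6, 5), (6, 6), (6, 7)]

Answer: ........
........
........
........
OOOOOOOO
OOOOOOOO
OOOOOOOO
........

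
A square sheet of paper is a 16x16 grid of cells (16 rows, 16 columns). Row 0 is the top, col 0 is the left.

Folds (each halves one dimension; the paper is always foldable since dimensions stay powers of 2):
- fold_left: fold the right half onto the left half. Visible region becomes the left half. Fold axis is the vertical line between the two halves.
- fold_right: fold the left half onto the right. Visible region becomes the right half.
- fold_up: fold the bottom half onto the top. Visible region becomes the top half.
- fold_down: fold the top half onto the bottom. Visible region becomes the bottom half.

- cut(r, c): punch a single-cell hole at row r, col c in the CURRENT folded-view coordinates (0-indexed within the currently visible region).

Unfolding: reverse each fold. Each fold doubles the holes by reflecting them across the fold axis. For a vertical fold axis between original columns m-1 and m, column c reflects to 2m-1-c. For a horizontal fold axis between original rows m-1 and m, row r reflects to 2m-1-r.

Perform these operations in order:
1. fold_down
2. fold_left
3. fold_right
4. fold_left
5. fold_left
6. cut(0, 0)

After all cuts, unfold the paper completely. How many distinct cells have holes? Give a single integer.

Answer: 32

Derivation:
Op 1 fold_down: fold axis h@8; visible region now rows[8,16) x cols[0,16) = 8x16
Op 2 fold_left: fold axis v@8; visible region now rows[8,16) x cols[0,8) = 8x8
Op 3 fold_right: fold axis v@4; visible region now rows[8,16) x cols[4,8) = 8x4
Op 4 fold_left: fold axis v@6; visible region now rows[8,16) x cols[4,6) = 8x2
Op 5 fold_left: fold axis v@5; visible region now rows[8,16) x cols[4,5) = 8x1
Op 6 cut(0, 0): punch at orig (8,4); cuts so far [(8, 4)]; region rows[8,16) x cols[4,5) = 8x1
Unfold 1 (reflect across v@5): 2 holes -> [(8, 4), (8, 5)]
Unfold 2 (reflect across v@6): 4 holes -> [(8, 4), (8, 5), (8, 6), (8, 7)]
Unfold 3 (reflect across v@4): 8 holes -> [(8, 0), (8, 1), (8, 2), (8, 3), (8, 4), (8, 5), (8, 6), (8, 7)]
Unfold 4 (reflect across v@8): 16 holes -> [(8, 0), (8, 1), (8, 2), (8, 3), (8, 4), (8, 5), (8, 6), (8, 7), (8, 8), (8, 9), (8, 10), (8, 11), (8, 12), (8, 13), (8, 14), (8, 15)]
Unfold 5 (reflect across h@8): 32 holes -> [(7, 0), (7, 1), (7, 2), (7, 3), (7, 4), (7, 5), (7, 6), (7, 7), (7, 8), (7, 9), (7, 10), (7, 11), (7, 12), (7, 13), (7, 14), (7, 15), (8, 0), (8, 1), (8, 2), (8, 3), (8, 4), (8, 5), (8, 6), (8, 7), (8, 8), (8, 9), (8, 10), (8, 11), (8, 12), (8, 13), (8, 14), (8, 15)]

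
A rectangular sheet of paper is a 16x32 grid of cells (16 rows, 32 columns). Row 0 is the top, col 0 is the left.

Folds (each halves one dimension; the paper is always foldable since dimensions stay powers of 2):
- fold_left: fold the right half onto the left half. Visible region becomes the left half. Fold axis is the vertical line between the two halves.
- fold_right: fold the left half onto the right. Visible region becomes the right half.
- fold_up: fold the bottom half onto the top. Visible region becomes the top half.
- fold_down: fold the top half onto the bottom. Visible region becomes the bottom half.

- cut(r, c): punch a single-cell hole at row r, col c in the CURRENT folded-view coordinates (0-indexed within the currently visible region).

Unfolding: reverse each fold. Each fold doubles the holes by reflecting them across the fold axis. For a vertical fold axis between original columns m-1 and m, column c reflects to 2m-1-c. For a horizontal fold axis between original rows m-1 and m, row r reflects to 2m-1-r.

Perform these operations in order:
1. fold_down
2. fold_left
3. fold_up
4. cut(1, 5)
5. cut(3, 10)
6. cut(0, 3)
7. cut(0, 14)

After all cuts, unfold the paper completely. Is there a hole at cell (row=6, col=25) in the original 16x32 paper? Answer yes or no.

Answer: no

Derivation:
Op 1 fold_down: fold axis h@8; visible region now rows[8,16) x cols[0,32) = 8x32
Op 2 fold_left: fold axis v@16; visible region now rows[8,16) x cols[0,16) = 8x16
Op 3 fold_up: fold axis h@12; visible region now rows[8,12) x cols[0,16) = 4x16
Op 4 cut(1, 5): punch at orig (9,5); cuts so far [(9, 5)]; region rows[8,12) x cols[0,16) = 4x16
Op 5 cut(3, 10): punch at orig (11,10); cuts so far [(9, 5), (11, 10)]; region rows[8,12) x cols[0,16) = 4x16
Op 6 cut(0, 3): punch at orig (8,3); cuts so far [(8, 3), (9, 5), (11, 10)]; region rows[8,12) x cols[0,16) = 4x16
Op 7 cut(0, 14): punch at orig (8,14); cuts so far [(8, 3), (8, 14), (9, 5), (11, 10)]; region rows[8,12) x cols[0,16) = 4x16
Unfold 1 (reflect across h@12): 8 holes -> [(8, 3), (8, 14), (9, 5), (11, 10), (12, 10), (14, 5), (15, 3), (15, 14)]
Unfold 2 (reflect across v@16): 16 holes -> [(8, 3), (8, 14), (8, 17), (8, 28), (9, 5), (9, 26), (11, 10), (11, 21), (12, 10), (12, 21), (14, 5), (14, 26), (15, 3), (15, 14), (15, 17), (15, 28)]
Unfold 3 (reflect across h@8): 32 holes -> [(0, 3), (0, 14), (0, 17), (0, 28), (1, 5), (1, 26), (3, 10), (3, 21), (4, 10), (4, 21), (6, 5), (6, 26), (7, 3), (7, 14), (7, 17), (7, 28), (8, 3), (8, 14), (8, 17), (8, 28), (9, 5), (9, 26), (11, 10), (11, 21), (12, 10), (12, 21), (14, 5), (14, 26), (15, 3), (15, 14), (15, 17), (15, 28)]
Holes: [(0, 3), (0, 14), (0, 17), (0, 28), (1, 5), (1, 26), (3, 10), (3, 21), (4, 10), (4, 21), (6, 5), (6, 26), (7, 3), (7, 14), (7, 17), (7, 28), (8, 3), (8, 14), (8, 17), (8, 28), (9, 5), (9, 26), (11, 10), (11, 21), (12, 10), (12, 21), (14, 5), (14, 26), (15, 3), (15, 14), (15, 17), (15, 28)]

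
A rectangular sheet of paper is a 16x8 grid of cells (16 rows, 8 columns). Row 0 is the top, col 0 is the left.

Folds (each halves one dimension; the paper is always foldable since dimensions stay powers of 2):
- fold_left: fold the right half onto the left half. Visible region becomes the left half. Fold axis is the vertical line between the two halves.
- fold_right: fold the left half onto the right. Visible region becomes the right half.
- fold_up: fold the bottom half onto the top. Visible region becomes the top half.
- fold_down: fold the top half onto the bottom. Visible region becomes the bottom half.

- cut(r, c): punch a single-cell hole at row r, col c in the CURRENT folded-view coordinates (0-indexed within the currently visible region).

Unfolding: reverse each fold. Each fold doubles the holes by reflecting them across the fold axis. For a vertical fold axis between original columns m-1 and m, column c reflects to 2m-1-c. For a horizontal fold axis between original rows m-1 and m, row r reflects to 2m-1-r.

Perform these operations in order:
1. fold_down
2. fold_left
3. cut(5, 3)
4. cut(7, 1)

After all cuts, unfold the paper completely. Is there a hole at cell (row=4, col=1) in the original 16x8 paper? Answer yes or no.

Op 1 fold_down: fold axis h@8; visible region now rows[8,16) x cols[0,8) = 8x8
Op 2 fold_left: fold axis v@4; visible region now rows[8,16) x cols[0,4) = 8x4
Op 3 cut(5, 3): punch at orig (13,3); cuts so far [(13, 3)]; region rows[8,16) x cols[0,4) = 8x4
Op 4 cut(7, 1): punch at orig (15,1); cuts so far [(13, 3), (15, 1)]; region rows[8,16) x cols[0,4) = 8x4
Unfold 1 (reflect across v@4): 4 holes -> [(13, 3), (13, 4), (15, 1), (15, 6)]
Unfold 2 (reflect across h@8): 8 holes -> [(0, 1), (0, 6), (2, 3), (2, 4), (13, 3), (13, 4), (15, 1), (15, 6)]
Holes: [(0, 1), (0, 6), (2, 3), (2, 4), (13, 3), (13, 4), (15, 1), (15, 6)]

Answer: no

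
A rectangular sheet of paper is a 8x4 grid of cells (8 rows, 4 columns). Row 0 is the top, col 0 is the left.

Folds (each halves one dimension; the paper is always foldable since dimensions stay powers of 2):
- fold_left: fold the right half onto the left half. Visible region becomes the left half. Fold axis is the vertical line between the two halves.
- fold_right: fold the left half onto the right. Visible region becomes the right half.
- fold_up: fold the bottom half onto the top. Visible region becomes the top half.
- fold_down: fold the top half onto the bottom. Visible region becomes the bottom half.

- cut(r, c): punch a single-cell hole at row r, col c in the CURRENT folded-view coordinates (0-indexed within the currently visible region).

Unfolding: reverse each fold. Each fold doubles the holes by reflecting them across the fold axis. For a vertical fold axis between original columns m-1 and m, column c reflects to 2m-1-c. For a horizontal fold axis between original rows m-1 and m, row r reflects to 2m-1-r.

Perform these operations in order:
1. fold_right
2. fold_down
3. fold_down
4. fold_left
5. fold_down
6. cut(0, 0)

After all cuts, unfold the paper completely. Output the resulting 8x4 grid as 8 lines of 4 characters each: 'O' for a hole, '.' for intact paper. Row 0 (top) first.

Answer: OOOO
OOOO
OOOO
OOOO
OOOO
OOOO
OOOO
OOOO

Derivation:
Op 1 fold_right: fold axis v@2; visible region now rows[0,8) x cols[2,4) = 8x2
Op 2 fold_down: fold axis h@4; visible region now rows[4,8) x cols[2,4) = 4x2
Op 3 fold_down: fold axis h@6; visible region now rows[6,8) x cols[2,4) = 2x2
Op 4 fold_left: fold axis v@3; visible region now rows[6,8) x cols[2,3) = 2x1
Op 5 fold_down: fold axis h@7; visible region now rows[7,8) x cols[2,3) = 1x1
Op 6 cut(0, 0): punch at orig (7,2); cuts so far [(7, 2)]; region rows[7,8) x cols[2,3) = 1x1
Unfold 1 (reflect across h@7): 2 holes -> [(6, 2), (7, 2)]
Unfold 2 (reflect across v@3): 4 holes -> [(6, 2), (6, 3), (7, 2), (7, 3)]
Unfold 3 (reflect across h@6): 8 holes -> [(4, 2), (4, 3), (5, 2), (5, 3), (6, 2), (6, 3), (7, 2), (7, 3)]
Unfold 4 (reflect across h@4): 16 holes -> [(0, 2), (0, 3), (1, 2), (1, 3), (2, 2), (2, 3), (3, 2), (3, 3), (4, 2), (4, 3), (5, 2), (5, 3), (6, 2), (6, 3), (7, 2), (7, 3)]
Unfold 5 (reflect across v@2): 32 holes -> [(0, 0), (0, 1), (0, 2), (0, 3), (1, 0), (1, 1), (1, 2), (1, 3), (2, 0), (2, 1), (2, 2), (2, 3), (3, 0), (3, 1), (3, 2), (3, 3), (4, 0), (4, 1), (4, 2), (4, 3), (5, 0), (5, 1), (5, 2), (5, 3), (6, 0), (6, 1), (6, 2), (6, 3), (7, 0), (7, 1), (7, 2), (7, 3)]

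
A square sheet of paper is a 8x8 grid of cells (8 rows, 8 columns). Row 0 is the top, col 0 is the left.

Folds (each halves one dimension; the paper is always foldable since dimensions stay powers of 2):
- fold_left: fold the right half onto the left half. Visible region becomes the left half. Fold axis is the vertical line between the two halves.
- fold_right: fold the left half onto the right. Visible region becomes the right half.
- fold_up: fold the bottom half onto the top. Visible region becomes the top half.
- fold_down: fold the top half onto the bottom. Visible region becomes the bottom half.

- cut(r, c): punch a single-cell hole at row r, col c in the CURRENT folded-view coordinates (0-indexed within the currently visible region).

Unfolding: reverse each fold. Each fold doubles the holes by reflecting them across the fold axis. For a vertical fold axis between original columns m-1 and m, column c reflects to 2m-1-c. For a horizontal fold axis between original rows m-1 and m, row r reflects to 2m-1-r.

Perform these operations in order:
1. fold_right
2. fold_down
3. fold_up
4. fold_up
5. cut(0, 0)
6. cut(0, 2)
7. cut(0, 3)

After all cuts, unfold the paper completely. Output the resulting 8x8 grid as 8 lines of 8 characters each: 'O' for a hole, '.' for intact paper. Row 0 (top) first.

Op 1 fold_right: fold axis v@4; visible region now rows[0,8) x cols[4,8) = 8x4
Op 2 fold_down: fold axis h@4; visible region now rows[4,8) x cols[4,8) = 4x4
Op 3 fold_up: fold axis h@6; visible region now rows[4,6) x cols[4,8) = 2x4
Op 4 fold_up: fold axis h@5; visible region now rows[4,5) x cols[4,8) = 1x4
Op 5 cut(0, 0): punch at orig (4,4); cuts so far [(4, 4)]; region rows[4,5) x cols[4,8) = 1x4
Op 6 cut(0, 2): punch at orig (4,6); cuts so far [(4, 4), (4, 6)]; region rows[4,5) x cols[4,8) = 1x4
Op 7 cut(0, 3): punch at orig (4,7); cuts so far [(4, 4), (4, 6), (4, 7)]; region rows[4,5) x cols[4,8) = 1x4
Unfold 1 (reflect across h@5): 6 holes -> [(4, 4), (4, 6), (4, 7), (5, 4), (5, 6), (5, 7)]
Unfold 2 (reflect across h@6): 12 holes -> [(4, 4), (4, 6), (4, 7), (5, 4), (5, 6), (5, 7), (6, 4), (6, 6), (6, 7), (7, 4), (7, 6), (7, 7)]
Unfold 3 (reflect across h@4): 24 holes -> [(0, 4), (0, 6), (0, 7), (1, 4), (1, 6), (1, 7), (2, 4), (2, 6), (2, 7), (3, 4), (3, 6), (3, 7), (4, 4), (4, 6), (4, 7), (5, 4), (5, 6), (5, 7), (6, 4), (6, 6), (6, 7), (7, 4), (7, 6), (7, 7)]
Unfold 4 (reflect across v@4): 48 holes -> [(0, 0), (0, 1), (0, 3), (0, 4), (0, 6), (0, 7), (1, 0), (1, 1), (1, 3), (1, 4), (1, 6), (1, 7), (2, 0), (2, 1), (2, 3), (2, 4), (2, 6), (2, 7), (3, 0), (3, 1), (3, 3), (3, 4), (3, 6), (3, 7), (4, 0), (4, 1), (4, 3), (4, 4), (4, 6), (4, 7), (5, 0), (5, 1), (5, 3), (5, 4), (5, 6), (5, 7), (6, 0), (6, 1), (6, 3), (6, 4), (6, 6), (6, 7), (7, 0), (7, 1), (7, 3), (7, 4), (7, 6), (7, 7)]

Answer: OO.OO.OO
OO.OO.OO
OO.OO.OO
OO.OO.OO
OO.OO.OO
OO.OO.OO
OO.OO.OO
OO.OO.OO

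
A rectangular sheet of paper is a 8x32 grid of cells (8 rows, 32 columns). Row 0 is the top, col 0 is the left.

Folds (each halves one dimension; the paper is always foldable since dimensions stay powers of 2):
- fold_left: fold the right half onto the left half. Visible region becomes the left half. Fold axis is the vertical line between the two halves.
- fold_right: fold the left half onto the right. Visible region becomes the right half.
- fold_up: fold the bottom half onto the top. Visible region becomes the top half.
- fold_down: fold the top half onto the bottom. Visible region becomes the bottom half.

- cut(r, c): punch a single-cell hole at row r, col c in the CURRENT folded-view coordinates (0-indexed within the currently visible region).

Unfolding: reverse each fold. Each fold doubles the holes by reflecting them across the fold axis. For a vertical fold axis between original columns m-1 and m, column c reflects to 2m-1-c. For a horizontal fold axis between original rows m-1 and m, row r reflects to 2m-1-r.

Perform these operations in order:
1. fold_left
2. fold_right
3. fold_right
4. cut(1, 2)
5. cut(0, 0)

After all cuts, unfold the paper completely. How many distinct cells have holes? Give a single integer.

Answer: 16

Derivation:
Op 1 fold_left: fold axis v@16; visible region now rows[0,8) x cols[0,16) = 8x16
Op 2 fold_right: fold axis v@8; visible region now rows[0,8) x cols[8,16) = 8x8
Op 3 fold_right: fold axis v@12; visible region now rows[0,8) x cols[12,16) = 8x4
Op 4 cut(1, 2): punch at orig (1,14); cuts so far [(1, 14)]; region rows[0,8) x cols[12,16) = 8x4
Op 5 cut(0, 0): punch at orig (0,12); cuts so far [(0, 12), (1, 14)]; region rows[0,8) x cols[12,16) = 8x4
Unfold 1 (reflect across v@12): 4 holes -> [(0, 11), (0, 12), (1, 9), (1, 14)]
Unfold 2 (reflect across v@8): 8 holes -> [(0, 3), (0, 4), (0, 11), (0, 12), (1, 1), (1, 6), (1, 9), (1, 14)]
Unfold 3 (reflect across v@16): 16 holes -> [(0, 3), (0, 4), (0, 11), (0, 12), (0, 19), (0, 20), (0, 27), (0, 28), (1, 1), (1, 6), (1, 9), (1, 14), (1, 17), (1, 22), (1, 25), (1, 30)]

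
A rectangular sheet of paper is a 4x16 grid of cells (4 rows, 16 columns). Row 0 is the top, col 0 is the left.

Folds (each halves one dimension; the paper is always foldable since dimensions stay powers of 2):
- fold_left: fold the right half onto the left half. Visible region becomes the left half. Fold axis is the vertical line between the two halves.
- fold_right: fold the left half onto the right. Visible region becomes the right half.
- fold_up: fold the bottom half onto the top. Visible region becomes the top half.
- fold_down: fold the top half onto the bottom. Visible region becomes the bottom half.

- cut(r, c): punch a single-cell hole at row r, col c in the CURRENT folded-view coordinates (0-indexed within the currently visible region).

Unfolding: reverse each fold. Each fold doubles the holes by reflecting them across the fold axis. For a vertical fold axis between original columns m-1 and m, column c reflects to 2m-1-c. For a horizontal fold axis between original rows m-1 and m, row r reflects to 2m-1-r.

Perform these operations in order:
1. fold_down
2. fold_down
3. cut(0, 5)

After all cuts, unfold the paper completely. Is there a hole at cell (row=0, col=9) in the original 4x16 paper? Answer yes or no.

Answer: no

Derivation:
Op 1 fold_down: fold axis h@2; visible region now rows[2,4) x cols[0,16) = 2x16
Op 2 fold_down: fold axis h@3; visible region now rows[3,4) x cols[0,16) = 1x16
Op 3 cut(0, 5): punch at orig (3,5); cuts so far [(3, 5)]; region rows[3,4) x cols[0,16) = 1x16
Unfold 1 (reflect across h@3): 2 holes -> [(2, 5), (3, 5)]
Unfold 2 (reflect across h@2): 4 holes -> [(0, 5), (1, 5), (2, 5), (3, 5)]
Holes: [(0, 5), (1, 5), (2, 5), (3, 5)]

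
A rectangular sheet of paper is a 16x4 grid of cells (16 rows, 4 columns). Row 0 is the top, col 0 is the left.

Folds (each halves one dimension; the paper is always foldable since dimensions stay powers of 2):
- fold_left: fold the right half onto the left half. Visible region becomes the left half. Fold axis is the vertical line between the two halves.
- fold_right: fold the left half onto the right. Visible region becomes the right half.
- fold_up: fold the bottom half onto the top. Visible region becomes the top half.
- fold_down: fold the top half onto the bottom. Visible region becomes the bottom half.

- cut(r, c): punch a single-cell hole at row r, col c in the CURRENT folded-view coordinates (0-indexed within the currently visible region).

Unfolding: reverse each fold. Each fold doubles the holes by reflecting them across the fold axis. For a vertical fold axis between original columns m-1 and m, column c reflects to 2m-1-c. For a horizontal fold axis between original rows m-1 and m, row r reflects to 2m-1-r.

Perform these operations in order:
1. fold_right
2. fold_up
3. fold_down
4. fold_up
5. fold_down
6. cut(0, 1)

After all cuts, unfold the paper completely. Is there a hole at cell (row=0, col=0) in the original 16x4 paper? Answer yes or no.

Answer: yes

Derivation:
Op 1 fold_right: fold axis v@2; visible region now rows[0,16) x cols[2,4) = 16x2
Op 2 fold_up: fold axis h@8; visible region now rows[0,8) x cols[2,4) = 8x2
Op 3 fold_down: fold axis h@4; visible region now rows[4,8) x cols[2,4) = 4x2
Op 4 fold_up: fold axis h@6; visible region now rows[4,6) x cols[2,4) = 2x2
Op 5 fold_down: fold axis h@5; visible region now rows[5,6) x cols[2,4) = 1x2
Op 6 cut(0, 1): punch at orig (5,3); cuts so far [(5, 3)]; region rows[5,6) x cols[2,4) = 1x2
Unfold 1 (reflect across h@5): 2 holes -> [(4, 3), (5, 3)]
Unfold 2 (reflect across h@6): 4 holes -> [(4, 3), (5, 3), (6, 3), (7, 3)]
Unfold 3 (reflect across h@4): 8 holes -> [(0, 3), (1, 3), (2, 3), (3, 3), (4, 3), (5, 3), (6, 3), (7, 3)]
Unfold 4 (reflect across h@8): 16 holes -> [(0, 3), (1, 3), (2, 3), (3, 3), (4, 3), (5, 3), (6, 3), (7, 3), (8, 3), (9, 3), (10, 3), (11, 3), (12, 3), (13, 3), (14, 3), (15, 3)]
Unfold 5 (reflect across v@2): 32 holes -> [(0, 0), (0, 3), (1, 0), (1, 3), (2, 0), (2, 3), (3, 0), (3, 3), (4, 0), (4, 3), (5, 0), (5, 3), (6, 0), (6, 3), (7, 0), (7, 3), (8, 0), (8, 3), (9, 0), (9, 3), (10, 0), (10, 3), (11, 0), (11, 3), (12, 0), (12, 3), (13, 0), (13, 3), (14, 0), (14, 3), (15, 0), (15, 3)]
Holes: [(0, 0), (0, 3), (1, 0), (1, 3), (2, 0), (2, 3), (3, 0), (3, 3), (4, 0), (4, 3), (5, 0), (5, 3), (6, 0), (6, 3), (7, 0), (7, 3), (8, 0), (8, 3), (9, 0), (9, 3), (10, 0), (10, 3), (11, 0), (11, 3), (12, 0), (12, 3), (13, 0), (13, 3), (14, 0), (14, 3), (15, 0), (15, 3)]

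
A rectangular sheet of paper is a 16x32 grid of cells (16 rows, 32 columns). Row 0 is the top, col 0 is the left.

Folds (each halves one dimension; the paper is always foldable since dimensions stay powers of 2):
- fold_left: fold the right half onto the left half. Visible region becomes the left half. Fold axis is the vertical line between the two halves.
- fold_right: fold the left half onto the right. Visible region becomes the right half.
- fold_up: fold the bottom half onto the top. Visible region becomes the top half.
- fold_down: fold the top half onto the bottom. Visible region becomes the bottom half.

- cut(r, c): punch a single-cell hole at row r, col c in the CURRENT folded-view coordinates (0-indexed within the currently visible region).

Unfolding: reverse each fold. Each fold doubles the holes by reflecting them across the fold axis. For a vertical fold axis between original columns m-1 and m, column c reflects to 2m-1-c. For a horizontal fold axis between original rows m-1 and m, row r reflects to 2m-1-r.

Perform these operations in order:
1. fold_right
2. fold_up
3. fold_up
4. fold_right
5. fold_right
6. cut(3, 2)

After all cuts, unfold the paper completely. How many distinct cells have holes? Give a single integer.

Op 1 fold_right: fold axis v@16; visible region now rows[0,16) x cols[16,32) = 16x16
Op 2 fold_up: fold axis h@8; visible region now rows[0,8) x cols[16,32) = 8x16
Op 3 fold_up: fold axis h@4; visible region now rows[0,4) x cols[16,32) = 4x16
Op 4 fold_right: fold axis v@24; visible region now rows[0,4) x cols[24,32) = 4x8
Op 5 fold_right: fold axis v@28; visible region now rows[0,4) x cols[28,32) = 4x4
Op 6 cut(3, 2): punch at orig (3,30); cuts so far [(3, 30)]; region rows[0,4) x cols[28,32) = 4x4
Unfold 1 (reflect across v@28): 2 holes -> [(3, 25), (3, 30)]
Unfold 2 (reflect across v@24): 4 holes -> [(3, 17), (3, 22), (3, 25), (3, 30)]
Unfold 3 (reflect across h@4): 8 holes -> [(3, 17), (3, 22), (3, 25), (3, 30), (4, 17), (4, 22), (4, 25), (4, 30)]
Unfold 4 (reflect across h@8): 16 holes -> [(3, 17), (3, 22), (3, 25), (3, 30), (4, 17), (4, 22), (4, 25), (4, 30), (11, 17), (11, 22), (11, 25), (11, 30), (12, 17), (12, 22), (12, 25), (12, 30)]
Unfold 5 (reflect across v@16): 32 holes -> [(3, 1), (3, 6), (3, 9), (3, 14), (3, 17), (3, 22), (3, 25), (3, 30), (4, 1), (4, 6), (4, 9), (4, 14), (4, 17), (4, 22), (4, 25), (4, 30), (11, 1), (11, 6), (11, 9), (11, 14), (11, 17), (11, 22), (11, 25), (11, 30), (12, 1), (12, 6), (12, 9), (12, 14), (12, 17), (12, 22), (12, 25), (12, 30)]

Answer: 32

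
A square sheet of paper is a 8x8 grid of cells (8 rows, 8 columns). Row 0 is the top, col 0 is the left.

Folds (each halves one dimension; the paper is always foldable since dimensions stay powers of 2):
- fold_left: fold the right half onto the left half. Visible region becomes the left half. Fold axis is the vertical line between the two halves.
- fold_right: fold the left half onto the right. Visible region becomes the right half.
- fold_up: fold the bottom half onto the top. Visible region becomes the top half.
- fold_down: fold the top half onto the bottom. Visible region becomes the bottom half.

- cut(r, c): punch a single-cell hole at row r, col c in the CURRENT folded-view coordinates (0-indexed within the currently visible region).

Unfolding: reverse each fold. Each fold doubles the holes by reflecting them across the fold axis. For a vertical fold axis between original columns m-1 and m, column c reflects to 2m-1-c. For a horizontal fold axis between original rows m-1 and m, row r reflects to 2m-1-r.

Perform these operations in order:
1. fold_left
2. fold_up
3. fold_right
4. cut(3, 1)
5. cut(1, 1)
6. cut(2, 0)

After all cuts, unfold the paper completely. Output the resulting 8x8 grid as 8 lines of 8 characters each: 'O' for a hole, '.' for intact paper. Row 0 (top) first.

Op 1 fold_left: fold axis v@4; visible region now rows[0,8) x cols[0,4) = 8x4
Op 2 fold_up: fold axis h@4; visible region now rows[0,4) x cols[0,4) = 4x4
Op 3 fold_right: fold axis v@2; visible region now rows[0,4) x cols[2,4) = 4x2
Op 4 cut(3, 1): punch at orig (3,3); cuts so far [(3, 3)]; region rows[0,4) x cols[2,4) = 4x2
Op 5 cut(1, 1): punch at orig (1,3); cuts so far [(1, 3), (3, 3)]; region rows[0,4) x cols[2,4) = 4x2
Op 6 cut(2, 0): punch at orig (2,2); cuts so far [(1, 3), (2, 2), (3, 3)]; region rows[0,4) x cols[2,4) = 4x2
Unfold 1 (reflect across v@2): 6 holes -> [(1, 0), (1, 3), (2, 1), (2, 2), (3, 0), (3, 3)]
Unfold 2 (reflect across h@4): 12 holes -> [(1, 0), (1, 3), (2, 1), (2, 2), (3, 0), (3, 3), (4, 0), (4, 3), (5, 1), (5, 2), (6, 0), (6, 3)]
Unfold 3 (reflect across v@4): 24 holes -> [(1, 0), (1, 3), (1, 4), (1, 7), (2, 1), (2, 2), (2, 5), (2, 6), (3, 0), (3, 3), (3, 4), (3, 7), (4, 0), (4, 3), (4, 4), (4, 7), (5, 1), (5, 2), (5, 5), (5, 6), (6, 0), (6, 3), (6, 4), (6, 7)]

Answer: ........
O..OO..O
.OO..OO.
O..OO..O
O..OO..O
.OO..OO.
O..OO..O
........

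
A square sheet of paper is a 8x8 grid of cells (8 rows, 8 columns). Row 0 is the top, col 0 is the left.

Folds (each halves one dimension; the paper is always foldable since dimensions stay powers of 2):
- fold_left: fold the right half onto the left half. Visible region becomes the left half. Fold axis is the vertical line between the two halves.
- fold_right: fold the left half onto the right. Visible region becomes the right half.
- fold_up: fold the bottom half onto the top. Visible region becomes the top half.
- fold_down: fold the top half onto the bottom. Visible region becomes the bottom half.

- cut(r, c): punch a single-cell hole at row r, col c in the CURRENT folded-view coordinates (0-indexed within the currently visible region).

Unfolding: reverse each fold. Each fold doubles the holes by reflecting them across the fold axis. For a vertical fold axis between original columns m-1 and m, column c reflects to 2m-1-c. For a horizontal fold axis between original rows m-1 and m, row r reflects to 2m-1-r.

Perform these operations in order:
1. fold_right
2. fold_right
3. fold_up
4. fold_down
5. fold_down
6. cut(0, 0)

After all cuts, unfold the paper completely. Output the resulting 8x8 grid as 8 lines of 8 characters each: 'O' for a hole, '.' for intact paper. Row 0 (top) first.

Op 1 fold_right: fold axis v@4; visible region now rows[0,8) x cols[4,8) = 8x4
Op 2 fold_right: fold axis v@6; visible region now rows[0,8) x cols[6,8) = 8x2
Op 3 fold_up: fold axis h@4; visible region now rows[0,4) x cols[6,8) = 4x2
Op 4 fold_down: fold axis h@2; visible region now rows[2,4) x cols[6,8) = 2x2
Op 5 fold_down: fold axis h@3; visible region now rows[3,4) x cols[6,8) = 1x2
Op 6 cut(0, 0): punch at orig (3,6); cuts so far [(3, 6)]; region rows[3,4) x cols[6,8) = 1x2
Unfold 1 (reflect across h@3): 2 holes -> [(2, 6), (3, 6)]
Unfold 2 (reflect across h@2): 4 holes -> [(0, 6), (1, 6), (2, 6), (3, 6)]
Unfold 3 (reflect across h@4): 8 holes -> [(0, 6), (1, 6), (2, 6), (3, 6), (4, 6), (5, 6), (6, 6), (7, 6)]
Unfold 4 (reflect across v@6): 16 holes -> [(0, 5), (0, 6), (1, 5), (1, 6), (2, 5), (2, 6), (3, 5), (3, 6), (4, 5), (4, 6), (5, 5), (5, 6), (6, 5), (6, 6), (7, 5), (7, 6)]
Unfold 5 (reflect across v@4): 32 holes -> [(0, 1), (0, 2), (0, 5), (0, 6), (1, 1), (1, 2), (1, 5), (1, 6), (2, 1), (2, 2), (2, 5), (2, 6), (3, 1), (3, 2), (3, 5), (3, 6), (4, 1), (4, 2), (4, 5), (4, 6), (5, 1), (5, 2), (5, 5), (5, 6), (6, 1), (6, 2), (6, 5), (6, 6), (7, 1), (7, 2), (7, 5), (7, 6)]

Answer: .OO..OO.
.OO..OO.
.OO..OO.
.OO..OO.
.OO..OO.
.OO..OO.
.OO..OO.
.OO..OO.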